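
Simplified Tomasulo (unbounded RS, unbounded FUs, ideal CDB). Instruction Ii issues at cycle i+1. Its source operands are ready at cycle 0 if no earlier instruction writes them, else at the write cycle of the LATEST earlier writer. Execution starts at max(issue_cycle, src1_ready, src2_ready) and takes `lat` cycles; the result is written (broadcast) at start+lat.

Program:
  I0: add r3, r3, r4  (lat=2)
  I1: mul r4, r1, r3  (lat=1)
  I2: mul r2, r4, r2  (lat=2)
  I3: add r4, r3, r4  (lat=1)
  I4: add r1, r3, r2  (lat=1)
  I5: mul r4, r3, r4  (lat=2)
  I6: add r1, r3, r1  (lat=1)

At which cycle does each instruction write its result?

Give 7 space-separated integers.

Answer: 3 4 6 5 7 8 8

Derivation:
I0 add r3: issue@1 deps=(None,None) exec_start@1 write@3
I1 mul r4: issue@2 deps=(None,0) exec_start@3 write@4
I2 mul r2: issue@3 deps=(1,None) exec_start@4 write@6
I3 add r4: issue@4 deps=(0,1) exec_start@4 write@5
I4 add r1: issue@5 deps=(0,2) exec_start@6 write@7
I5 mul r4: issue@6 deps=(0,3) exec_start@6 write@8
I6 add r1: issue@7 deps=(0,4) exec_start@7 write@8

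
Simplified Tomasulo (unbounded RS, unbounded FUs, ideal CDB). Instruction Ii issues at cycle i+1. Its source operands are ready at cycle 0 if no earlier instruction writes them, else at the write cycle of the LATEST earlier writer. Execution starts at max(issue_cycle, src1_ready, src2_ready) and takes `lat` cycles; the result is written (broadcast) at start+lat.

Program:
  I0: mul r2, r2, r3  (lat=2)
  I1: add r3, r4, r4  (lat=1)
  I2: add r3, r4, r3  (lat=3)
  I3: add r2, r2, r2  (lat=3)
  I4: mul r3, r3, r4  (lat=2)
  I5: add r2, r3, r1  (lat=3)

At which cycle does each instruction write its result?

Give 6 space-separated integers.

Answer: 3 3 6 7 8 11

Derivation:
I0 mul r2: issue@1 deps=(None,None) exec_start@1 write@3
I1 add r3: issue@2 deps=(None,None) exec_start@2 write@3
I2 add r3: issue@3 deps=(None,1) exec_start@3 write@6
I3 add r2: issue@4 deps=(0,0) exec_start@4 write@7
I4 mul r3: issue@5 deps=(2,None) exec_start@6 write@8
I5 add r2: issue@6 deps=(4,None) exec_start@8 write@11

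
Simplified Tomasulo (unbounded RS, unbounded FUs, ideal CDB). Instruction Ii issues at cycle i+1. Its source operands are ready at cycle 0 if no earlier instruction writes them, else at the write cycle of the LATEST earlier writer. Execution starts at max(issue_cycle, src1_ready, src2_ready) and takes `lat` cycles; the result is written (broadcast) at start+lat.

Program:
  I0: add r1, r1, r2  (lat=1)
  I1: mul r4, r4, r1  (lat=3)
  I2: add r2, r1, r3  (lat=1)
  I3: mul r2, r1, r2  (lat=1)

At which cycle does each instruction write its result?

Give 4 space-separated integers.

I0 add r1: issue@1 deps=(None,None) exec_start@1 write@2
I1 mul r4: issue@2 deps=(None,0) exec_start@2 write@5
I2 add r2: issue@3 deps=(0,None) exec_start@3 write@4
I3 mul r2: issue@4 deps=(0,2) exec_start@4 write@5

Answer: 2 5 4 5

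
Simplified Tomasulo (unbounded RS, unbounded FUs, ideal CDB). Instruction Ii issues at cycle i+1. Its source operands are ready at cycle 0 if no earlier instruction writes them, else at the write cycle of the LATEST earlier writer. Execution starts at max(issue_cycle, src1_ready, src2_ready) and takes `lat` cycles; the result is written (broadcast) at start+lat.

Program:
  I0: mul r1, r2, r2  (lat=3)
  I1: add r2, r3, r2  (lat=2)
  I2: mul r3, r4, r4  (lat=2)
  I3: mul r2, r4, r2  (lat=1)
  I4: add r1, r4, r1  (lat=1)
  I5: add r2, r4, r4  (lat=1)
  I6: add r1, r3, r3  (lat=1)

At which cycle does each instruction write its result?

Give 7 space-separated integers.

Answer: 4 4 5 5 6 7 8

Derivation:
I0 mul r1: issue@1 deps=(None,None) exec_start@1 write@4
I1 add r2: issue@2 deps=(None,None) exec_start@2 write@4
I2 mul r3: issue@3 deps=(None,None) exec_start@3 write@5
I3 mul r2: issue@4 deps=(None,1) exec_start@4 write@5
I4 add r1: issue@5 deps=(None,0) exec_start@5 write@6
I5 add r2: issue@6 deps=(None,None) exec_start@6 write@7
I6 add r1: issue@7 deps=(2,2) exec_start@7 write@8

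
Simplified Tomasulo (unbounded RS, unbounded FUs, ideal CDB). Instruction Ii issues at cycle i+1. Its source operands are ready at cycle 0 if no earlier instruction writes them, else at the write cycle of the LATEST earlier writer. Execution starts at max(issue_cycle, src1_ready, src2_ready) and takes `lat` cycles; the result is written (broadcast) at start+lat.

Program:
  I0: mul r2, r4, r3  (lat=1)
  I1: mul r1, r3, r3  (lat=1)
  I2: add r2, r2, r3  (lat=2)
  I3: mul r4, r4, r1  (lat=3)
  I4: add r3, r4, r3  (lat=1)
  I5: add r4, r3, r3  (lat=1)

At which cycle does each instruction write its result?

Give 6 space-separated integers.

I0 mul r2: issue@1 deps=(None,None) exec_start@1 write@2
I1 mul r1: issue@2 deps=(None,None) exec_start@2 write@3
I2 add r2: issue@3 deps=(0,None) exec_start@3 write@5
I3 mul r4: issue@4 deps=(None,1) exec_start@4 write@7
I4 add r3: issue@5 deps=(3,None) exec_start@7 write@8
I5 add r4: issue@6 deps=(4,4) exec_start@8 write@9

Answer: 2 3 5 7 8 9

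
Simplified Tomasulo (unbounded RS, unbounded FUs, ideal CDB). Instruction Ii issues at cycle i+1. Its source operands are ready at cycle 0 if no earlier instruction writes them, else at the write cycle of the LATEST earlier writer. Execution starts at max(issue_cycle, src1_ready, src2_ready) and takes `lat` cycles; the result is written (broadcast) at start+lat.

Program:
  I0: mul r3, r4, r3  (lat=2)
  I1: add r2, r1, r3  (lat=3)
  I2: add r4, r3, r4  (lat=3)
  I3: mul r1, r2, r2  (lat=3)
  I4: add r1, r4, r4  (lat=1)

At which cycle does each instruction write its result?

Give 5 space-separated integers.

Answer: 3 6 6 9 7

Derivation:
I0 mul r3: issue@1 deps=(None,None) exec_start@1 write@3
I1 add r2: issue@2 deps=(None,0) exec_start@3 write@6
I2 add r4: issue@3 deps=(0,None) exec_start@3 write@6
I3 mul r1: issue@4 deps=(1,1) exec_start@6 write@9
I4 add r1: issue@5 deps=(2,2) exec_start@6 write@7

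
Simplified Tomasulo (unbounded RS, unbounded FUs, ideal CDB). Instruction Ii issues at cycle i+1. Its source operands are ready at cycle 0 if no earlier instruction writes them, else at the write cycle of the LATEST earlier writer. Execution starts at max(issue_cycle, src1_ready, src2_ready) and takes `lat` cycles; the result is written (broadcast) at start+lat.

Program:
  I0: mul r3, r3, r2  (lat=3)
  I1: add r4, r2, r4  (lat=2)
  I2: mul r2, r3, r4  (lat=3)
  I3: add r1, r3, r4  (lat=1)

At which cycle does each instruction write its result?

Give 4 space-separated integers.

Answer: 4 4 7 5

Derivation:
I0 mul r3: issue@1 deps=(None,None) exec_start@1 write@4
I1 add r4: issue@2 deps=(None,None) exec_start@2 write@4
I2 mul r2: issue@3 deps=(0,1) exec_start@4 write@7
I3 add r1: issue@4 deps=(0,1) exec_start@4 write@5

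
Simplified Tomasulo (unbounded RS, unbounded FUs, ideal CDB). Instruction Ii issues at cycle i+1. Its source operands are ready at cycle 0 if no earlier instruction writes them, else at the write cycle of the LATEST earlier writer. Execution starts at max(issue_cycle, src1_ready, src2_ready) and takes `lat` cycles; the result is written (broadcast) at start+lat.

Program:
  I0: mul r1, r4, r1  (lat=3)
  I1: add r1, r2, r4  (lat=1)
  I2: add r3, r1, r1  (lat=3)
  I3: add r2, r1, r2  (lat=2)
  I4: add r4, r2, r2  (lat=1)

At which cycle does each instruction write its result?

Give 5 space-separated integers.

I0 mul r1: issue@1 deps=(None,None) exec_start@1 write@4
I1 add r1: issue@2 deps=(None,None) exec_start@2 write@3
I2 add r3: issue@3 deps=(1,1) exec_start@3 write@6
I3 add r2: issue@4 deps=(1,None) exec_start@4 write@6
I4 add r4: issue@5 deps=(3,3) exec_start@6 write@7

Answer: 4 3 6 6 7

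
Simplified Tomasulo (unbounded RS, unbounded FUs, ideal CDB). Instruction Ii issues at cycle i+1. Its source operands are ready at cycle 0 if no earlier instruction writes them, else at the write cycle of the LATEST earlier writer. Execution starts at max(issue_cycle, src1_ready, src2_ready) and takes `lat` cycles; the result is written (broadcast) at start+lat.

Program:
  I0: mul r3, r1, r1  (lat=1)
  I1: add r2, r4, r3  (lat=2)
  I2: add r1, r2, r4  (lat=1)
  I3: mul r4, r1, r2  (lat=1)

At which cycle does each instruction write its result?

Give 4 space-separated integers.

Answer: 2 4 5 6

Derivation:
I0 mul r3: issue@1 deps=(None,None) exec_start@1 write@2
I1 add r2: issue@2 deps=(None,0) exec_start@2 write@4
I2 add r1: issue@3 deps=(1,None) exec_start@4 write@5
I3 mul r4: issue@4 deps=(2,1) exec_start@5 write@6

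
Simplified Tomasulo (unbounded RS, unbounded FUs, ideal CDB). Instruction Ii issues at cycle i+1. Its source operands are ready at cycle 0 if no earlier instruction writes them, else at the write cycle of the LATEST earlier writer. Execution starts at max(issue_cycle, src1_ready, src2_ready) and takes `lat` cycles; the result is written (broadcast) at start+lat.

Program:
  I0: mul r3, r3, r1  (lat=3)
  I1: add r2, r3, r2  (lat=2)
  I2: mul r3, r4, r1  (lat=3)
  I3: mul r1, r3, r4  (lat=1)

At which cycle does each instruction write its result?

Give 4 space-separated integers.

Answer: 4 6 6 7

Derivation:
I0 mul r3: issue@1 deps=(None,None) exec_start@1 write@4
I1 add r2: issue@2 deps=(0,None) exec_start@4 write@6
I2 mul r3: issue@3 deps=(None,None) exec_start@3 write@6
I3 mul r1: issue@4 deps=(2,None) exec_start@6 write@7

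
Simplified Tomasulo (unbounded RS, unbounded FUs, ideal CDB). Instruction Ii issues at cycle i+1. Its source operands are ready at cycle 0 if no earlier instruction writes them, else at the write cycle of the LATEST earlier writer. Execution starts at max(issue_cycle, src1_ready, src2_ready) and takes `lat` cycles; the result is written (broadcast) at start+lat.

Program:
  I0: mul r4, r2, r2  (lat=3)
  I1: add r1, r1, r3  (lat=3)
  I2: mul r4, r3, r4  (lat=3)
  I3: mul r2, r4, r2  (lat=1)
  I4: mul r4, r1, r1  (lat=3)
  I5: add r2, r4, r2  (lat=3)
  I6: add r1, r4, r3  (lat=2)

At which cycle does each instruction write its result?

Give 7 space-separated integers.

Answer: 4 5 7 8 8 11 10

Derivation:
I0 mul r4: issue@1 deps=(None,None) exec_start@1 write@4
I1 add r1: issue@2 deps=(None,None) exec_start@2 write@5
I2 mul r4: issue@3 deps=(None,0) exec_start@4 write@7
I3 mul r2: issue@4 deps=(2,None) exec_start@7 write@8
I4 mul r4: issue@5 deps=(1,1) exec_start@5 write@8
I5 add r2: issue@6 deps=(4,3) exec_start@8 write@11
I6 add r1: issue@7 deps=(4,None) exec_start@8 write@10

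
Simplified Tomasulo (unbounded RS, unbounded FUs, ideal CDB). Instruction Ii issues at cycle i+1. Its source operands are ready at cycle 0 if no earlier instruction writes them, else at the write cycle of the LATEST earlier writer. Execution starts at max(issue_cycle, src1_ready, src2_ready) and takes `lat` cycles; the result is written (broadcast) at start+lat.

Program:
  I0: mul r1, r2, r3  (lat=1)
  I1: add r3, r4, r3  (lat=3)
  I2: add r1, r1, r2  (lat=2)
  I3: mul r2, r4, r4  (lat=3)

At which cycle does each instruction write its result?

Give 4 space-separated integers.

I0 mul r1: issue@1 deps=(None,None) exec_start@1 write@2
I1 add r3: issue@2 deps=(None,None) exec_start@2 write@5
I2 add r1: issue@3 deps=(0,None) exec_start@3 write@5
I3 mul r2: issue@4 deps=(None,None) exec_start@4 write@7

Answer: 2 5 5 7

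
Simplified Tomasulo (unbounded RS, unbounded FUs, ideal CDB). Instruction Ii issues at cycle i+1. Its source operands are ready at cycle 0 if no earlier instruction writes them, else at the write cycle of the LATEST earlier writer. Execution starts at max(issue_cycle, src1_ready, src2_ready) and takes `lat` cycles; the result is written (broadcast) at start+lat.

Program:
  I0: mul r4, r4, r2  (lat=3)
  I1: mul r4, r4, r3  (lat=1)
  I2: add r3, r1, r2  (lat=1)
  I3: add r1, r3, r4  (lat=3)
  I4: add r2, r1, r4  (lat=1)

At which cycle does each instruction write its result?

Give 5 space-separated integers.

Answer: 4 5 4 8 9

Derivation:
I0 mul r4: issue@1 deps=(None,None) exec_start@1 write@4
I1 mul r4: issue@2 deps=(0,None) exec_start@4 write@5
I2 add r3: issue@3 deps=(None,None) exec_start@3 write@4
I3 add r1: issue@4 deps=(2,1) exec_start@5 write@8
I4 add r2: issue@5 deps=(3,1) exec_start@8 write@9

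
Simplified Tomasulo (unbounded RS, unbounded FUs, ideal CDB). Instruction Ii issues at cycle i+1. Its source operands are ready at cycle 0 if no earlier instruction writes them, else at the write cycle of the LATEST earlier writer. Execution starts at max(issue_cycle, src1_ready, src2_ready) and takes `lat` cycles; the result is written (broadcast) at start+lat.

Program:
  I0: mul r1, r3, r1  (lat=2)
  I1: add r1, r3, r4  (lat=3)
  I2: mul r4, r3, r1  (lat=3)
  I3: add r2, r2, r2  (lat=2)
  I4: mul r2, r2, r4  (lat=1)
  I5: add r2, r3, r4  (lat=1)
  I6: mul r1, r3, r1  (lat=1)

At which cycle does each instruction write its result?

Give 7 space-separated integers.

Answer: 3 5 8 6 9 9 8

Derivation:
I0 mul r1: issue@1 deps=(None,None) exec_start@1 write@3
I1 add r1: issue@2 deps=(None,None) exec_start@2 write@5
I2 mul r4: issue@3 deps=(None,1) exec_start@5 write@8
I3 add r2: issue@4 deps=(None,None) exec_start@4 write@6
I4 mul r2: issue@5 deps=(3,2) exec_start@8 write@9
I5 add r2: issue@6 deps=(None,2) exec_start@8 write@9
I6 mul r1: issue@7 deps=(None,1) exec_start@7 write@8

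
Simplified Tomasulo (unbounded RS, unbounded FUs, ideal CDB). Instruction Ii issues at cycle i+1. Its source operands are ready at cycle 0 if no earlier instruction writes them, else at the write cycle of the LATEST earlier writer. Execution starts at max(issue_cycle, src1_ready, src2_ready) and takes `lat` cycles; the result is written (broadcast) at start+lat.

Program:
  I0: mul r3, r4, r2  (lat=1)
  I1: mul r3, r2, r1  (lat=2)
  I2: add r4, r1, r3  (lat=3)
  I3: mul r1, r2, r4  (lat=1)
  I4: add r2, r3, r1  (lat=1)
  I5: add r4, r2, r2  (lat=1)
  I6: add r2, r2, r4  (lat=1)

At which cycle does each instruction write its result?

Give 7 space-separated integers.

Answer: 2 4 7 8 9 10 11

Derivation:
I0 mul r3: issue@1 deps=(None,None) exec_start@1 write@2
I1 mul r3: issue@2 deps=(None,None) exec_start@2 write@4
I2 add r4: issue@3 deps=(None,1) exec_start@4 write@7
I3 mul r1: issue@4 deps=(None,2) exec_start@7 write@8
I4 add r2: issue@5 deps=(1,3) exec_start@8 write@9
I5 add r4: issue@6 deps=(4,4) exec_start@9 write@10
I6 add r2: issue@7 deps=(4,5) exec_start@10 write@11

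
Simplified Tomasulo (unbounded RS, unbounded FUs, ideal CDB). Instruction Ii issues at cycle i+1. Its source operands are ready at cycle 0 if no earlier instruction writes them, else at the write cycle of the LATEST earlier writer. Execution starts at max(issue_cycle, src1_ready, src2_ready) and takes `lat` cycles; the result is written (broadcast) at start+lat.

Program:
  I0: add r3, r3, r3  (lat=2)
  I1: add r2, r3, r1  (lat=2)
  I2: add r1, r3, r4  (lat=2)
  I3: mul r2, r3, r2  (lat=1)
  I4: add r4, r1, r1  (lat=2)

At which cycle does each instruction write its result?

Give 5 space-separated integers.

Answer: 3 5 5 6 7

Derivation:
I0 add r3: issue@1 deps=(None,None) exec_start@1 write@3
I1 add r2: issue@2 deps=(0,None) exec_start@3 write@5
I2 add r1: issue@3 deps=(0,None) exec_start@3 write@5
I3 mul r2: issue@4 deps=(0,1) exec_start@5 write@6
I4 add r4: issue@5 deps=(2,2) exec_start@5 write@7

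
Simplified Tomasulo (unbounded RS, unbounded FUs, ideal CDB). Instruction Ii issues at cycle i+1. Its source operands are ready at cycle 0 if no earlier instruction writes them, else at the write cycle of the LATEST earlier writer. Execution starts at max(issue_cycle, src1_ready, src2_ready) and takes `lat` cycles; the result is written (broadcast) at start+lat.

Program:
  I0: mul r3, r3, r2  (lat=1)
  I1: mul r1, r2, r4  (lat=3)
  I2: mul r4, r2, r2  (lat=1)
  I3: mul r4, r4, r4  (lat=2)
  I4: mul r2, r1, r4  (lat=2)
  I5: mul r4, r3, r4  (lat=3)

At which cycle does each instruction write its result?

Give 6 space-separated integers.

Answer: 2 5 4 6 8 9

Derivation:
I0 mul r3: issue@1 deps=(None,None) exec_start@1 write@2
I1 mul r1: issue@2 deps=(None,None) exec_start@2 write@5
I2 mul r4: issue@3 deps=(None,None) exec_start@3 write@4
I3 mul r4: issue@4 deps=(2,2) exec_start@4 write@6
I4 mul r2: issue@5 deps=(1,3) exec_start@6 write@8
I5 mul r4: issue@6 deps=(0,3) exec_start@6 write@9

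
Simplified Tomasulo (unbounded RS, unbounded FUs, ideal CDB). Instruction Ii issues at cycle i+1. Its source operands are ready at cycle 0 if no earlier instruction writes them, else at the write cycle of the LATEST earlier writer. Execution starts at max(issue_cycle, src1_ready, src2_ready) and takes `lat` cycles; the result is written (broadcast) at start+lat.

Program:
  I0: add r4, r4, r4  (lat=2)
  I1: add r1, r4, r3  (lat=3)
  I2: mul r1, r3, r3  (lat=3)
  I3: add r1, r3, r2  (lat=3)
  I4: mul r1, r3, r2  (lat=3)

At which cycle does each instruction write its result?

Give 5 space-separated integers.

Answer: 3 6 6 7 8

Derivation:
I0 add r4: issue@1 deps=(None,None) exec_start@1 write@3
I1 add r1: issue@2 deps=(0,None) exec_start@3 write@6
I2 mul r1: issue@3 deps=(None,None) exec_start@3 write@6
I3 add r1: issue@4 deps=(None,None) exec_start@4 write@7
I4 mul r1: issue@5 deps=(None,None) exec_start@5 write@8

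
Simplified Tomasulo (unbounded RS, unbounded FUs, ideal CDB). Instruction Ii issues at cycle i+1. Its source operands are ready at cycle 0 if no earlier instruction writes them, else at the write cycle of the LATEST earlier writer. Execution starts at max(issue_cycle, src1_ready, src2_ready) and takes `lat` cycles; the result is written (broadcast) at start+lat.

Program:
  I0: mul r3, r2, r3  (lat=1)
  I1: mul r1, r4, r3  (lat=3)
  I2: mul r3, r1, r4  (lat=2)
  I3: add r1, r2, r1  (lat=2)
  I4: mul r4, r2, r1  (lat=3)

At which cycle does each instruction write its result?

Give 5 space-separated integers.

I0 mul r3: issue@1 deps=(None,None) exec_start@1 write@2
I1 mul r1: issue@2 deps=(None,0) exec_start@2 write@5
I2 mul r3: issue@3 deps=(1,None) exec_start@5 write@7
I3 add r1: issue@4 deps=(None,1) exec_start@5 write@7
I4 mul r4: issue@5 deps=(None,3) exec_start@7 write@10

Answer: 2 5 7 7 10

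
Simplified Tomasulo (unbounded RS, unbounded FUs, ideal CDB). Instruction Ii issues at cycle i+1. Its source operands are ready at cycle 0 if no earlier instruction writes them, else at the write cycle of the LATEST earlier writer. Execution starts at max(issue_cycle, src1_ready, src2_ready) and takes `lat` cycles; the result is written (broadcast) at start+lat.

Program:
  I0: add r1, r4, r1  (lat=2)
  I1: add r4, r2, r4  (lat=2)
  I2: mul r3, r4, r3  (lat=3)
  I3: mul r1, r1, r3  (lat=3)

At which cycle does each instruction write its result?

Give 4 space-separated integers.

I0 add r1: issue@1 deps=(None,None) exec_start@1 write@3
I1 add r4: issue@2 deps=(None,None) exec_start@2 write@4
I2 mul r3: issue@3 deps=(1,None) exec_start@4 write@7
I3 mul r1: issue@4 deps=(0,2) exec_start@7 write@10

Answer: 3 4 7 10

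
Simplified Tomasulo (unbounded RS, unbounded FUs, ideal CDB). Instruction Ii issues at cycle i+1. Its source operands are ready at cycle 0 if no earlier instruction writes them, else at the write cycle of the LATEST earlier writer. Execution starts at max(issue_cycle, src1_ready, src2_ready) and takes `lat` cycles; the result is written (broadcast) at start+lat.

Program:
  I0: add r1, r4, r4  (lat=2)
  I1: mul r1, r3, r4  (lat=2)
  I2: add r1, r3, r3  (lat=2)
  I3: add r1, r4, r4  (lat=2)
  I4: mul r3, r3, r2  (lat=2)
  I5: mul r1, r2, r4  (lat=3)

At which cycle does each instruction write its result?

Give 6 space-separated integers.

Answer: 3 4 5 6 7 9

Derivation:
I0 add r1: issue@1 deps=(None,None) exec_start@1 write@3
I1 mul r1: issue@2 deps=(None,None) exec_start@2 write@4
I2 add r1: issue@3 deps=(None,None) exec_start@3 write@5
I3 add r1: issue@4 deps=(None,None) exec_start@4 write@6
I4 mul r3: issue@5 deps=(None,None) exec_start@5 write@7
I5 mul r1: issue@6 deps=(None,None) exec_start@6 write@9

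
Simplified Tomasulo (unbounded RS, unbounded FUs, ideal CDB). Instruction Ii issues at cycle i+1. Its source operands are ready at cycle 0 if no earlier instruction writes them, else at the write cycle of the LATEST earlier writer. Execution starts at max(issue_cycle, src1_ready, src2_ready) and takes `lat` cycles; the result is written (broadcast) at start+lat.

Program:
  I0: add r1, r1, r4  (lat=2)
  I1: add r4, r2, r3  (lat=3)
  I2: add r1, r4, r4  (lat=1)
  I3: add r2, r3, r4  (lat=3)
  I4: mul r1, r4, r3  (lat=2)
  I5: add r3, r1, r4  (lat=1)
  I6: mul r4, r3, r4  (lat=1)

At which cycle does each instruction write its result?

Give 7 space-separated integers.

I0 add r1: issue@1 deps=(None,None) exec_start@1 write@3
I1 add r4: issue@2 deps=(None,None) exec_start@2 write@5
I2 add r1: issue@3 deps=(1,1) exec_start@5 write@6
I3 add r2: issue@4 deps=(None,1) exec_start@5 write@8
I4 mul r1: issue@5 deps=(1,None) exec_start@5 write@7
I5 add r3: issue@6 deps=(4,1) exec_start@7 write@8
I6 mul r4: issue@7 deps=(5,1) exec_start@8 write@9

Answer: 3 5 6 8 7 8 9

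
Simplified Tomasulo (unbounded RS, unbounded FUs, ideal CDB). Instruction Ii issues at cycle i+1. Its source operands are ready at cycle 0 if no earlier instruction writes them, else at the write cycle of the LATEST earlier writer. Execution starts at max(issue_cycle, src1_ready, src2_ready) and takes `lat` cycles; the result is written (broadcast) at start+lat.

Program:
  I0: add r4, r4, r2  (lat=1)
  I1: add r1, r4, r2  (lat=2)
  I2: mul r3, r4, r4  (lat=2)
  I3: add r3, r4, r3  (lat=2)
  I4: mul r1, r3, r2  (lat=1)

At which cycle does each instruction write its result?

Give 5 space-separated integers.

Answer: 2 4 5 7 8

Derivation:
I0 add r4: issue@1 deps=(None,None) exec_start@1 write@2
I1 add r1: issue@2 deps=(0,None) exec_start@2 write@4
I2 mul r3: issue@3 deps=(0,0) exec_start@3 write@5
I3 add r3: issue@4 deps=(0,2) exec_start@5 write@7
I4 mul r1: issue@5 deps=(3,None) exec_start@7 write@8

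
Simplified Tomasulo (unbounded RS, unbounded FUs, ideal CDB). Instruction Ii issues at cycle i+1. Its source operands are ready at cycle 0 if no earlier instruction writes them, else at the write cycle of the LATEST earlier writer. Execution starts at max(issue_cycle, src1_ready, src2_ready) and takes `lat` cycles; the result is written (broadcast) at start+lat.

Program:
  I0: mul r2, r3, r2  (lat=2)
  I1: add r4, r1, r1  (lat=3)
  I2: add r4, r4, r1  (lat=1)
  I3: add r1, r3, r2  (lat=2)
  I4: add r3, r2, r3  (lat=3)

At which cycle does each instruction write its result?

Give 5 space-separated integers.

Answer: 3 5 6 6 8

Derivation:
I0 mul r2: issue@1 deps=(None,None) exec_start@1 write@3
I1 add r4: issue@2 deps=(None,None) exec_start@2 write@5
I2 add r4: issue@3 deps=(1,None) exec_start@5 write@6
I3 add r1: issue@4 deps=(None,0) exec_start@4 write@6
I4 add r3: issue@5 deps=(0,None) exec_start@5 write@8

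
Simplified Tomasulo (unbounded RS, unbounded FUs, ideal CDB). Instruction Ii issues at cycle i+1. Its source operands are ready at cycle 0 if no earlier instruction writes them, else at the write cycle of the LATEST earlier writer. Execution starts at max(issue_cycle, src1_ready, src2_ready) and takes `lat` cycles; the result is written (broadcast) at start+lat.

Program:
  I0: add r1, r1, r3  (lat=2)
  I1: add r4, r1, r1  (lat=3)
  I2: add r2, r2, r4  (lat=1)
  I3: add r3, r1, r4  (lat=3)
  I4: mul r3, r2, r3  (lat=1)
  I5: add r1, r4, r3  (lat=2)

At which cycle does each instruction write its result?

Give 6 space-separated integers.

I0 add r1: issue@1 deps=(None,None) exec_start@1 write@3
I1 add r4: issue@2 deps=(0,0) exec_start@3 write@6
I2 add r2: issue@3 deps=(None,1) exec_start@6 write@7
I3 add r3: issue@4 deps=(0,1) exec_start@6 write@9
I4 mul r3: issue@5 deps=(2,3) exec_start@9 write@10
I5 add r1: issue@6 deps=(1,4) exec_start@10 write@12

Answer: 3 6 7 9 10 12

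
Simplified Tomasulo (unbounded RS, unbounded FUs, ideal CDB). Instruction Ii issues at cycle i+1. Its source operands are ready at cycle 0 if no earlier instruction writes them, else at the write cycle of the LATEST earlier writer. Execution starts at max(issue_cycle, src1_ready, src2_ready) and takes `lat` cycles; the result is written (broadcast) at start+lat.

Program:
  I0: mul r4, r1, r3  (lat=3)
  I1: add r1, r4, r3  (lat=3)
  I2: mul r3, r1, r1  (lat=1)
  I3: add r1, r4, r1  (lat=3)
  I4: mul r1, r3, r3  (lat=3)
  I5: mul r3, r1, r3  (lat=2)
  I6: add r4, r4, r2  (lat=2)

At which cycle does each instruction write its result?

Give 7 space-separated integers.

I0 mul r4: issue@1 deps=(None,None) exec_start@1 write@4
I1 add r1: issue@2 deps=(0,None) exec_start@4 write@7
I2 mul r3: issue@3 deps=(1,1) exec_start@7 write@8
I3 add r1: issue@4 deps=(0,1) exec_start@7 write@10
I4 mul r1: issue@5 deps=(2,2) exec_start@8 write@11
I5 mul r3: issue@6 deps=(4,2) exec_start@11 write@13
I6 add r4: issue@7 deps=(0,None) exec_start@7 write@9

Answer: 4 7 8 10 11 13 9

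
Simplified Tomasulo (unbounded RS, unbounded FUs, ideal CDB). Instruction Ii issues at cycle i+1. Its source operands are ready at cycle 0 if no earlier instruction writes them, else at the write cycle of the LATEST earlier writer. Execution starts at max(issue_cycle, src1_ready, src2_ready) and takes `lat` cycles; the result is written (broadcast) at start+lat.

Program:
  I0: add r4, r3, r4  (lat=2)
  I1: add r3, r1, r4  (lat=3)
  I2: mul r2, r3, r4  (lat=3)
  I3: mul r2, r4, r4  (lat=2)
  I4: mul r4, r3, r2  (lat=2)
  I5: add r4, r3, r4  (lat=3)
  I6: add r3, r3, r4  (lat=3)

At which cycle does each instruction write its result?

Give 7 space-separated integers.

I0 add r4: issue@1 deps=(None,None) exec_start@1 write@3
I1 add r3: issue@2 deps=(None,0) exec_start@3 write@6
I2 mul r2: issue@3 deps=(1,0) exec_start@6 write@9
I3 mul r2: issue@4 deps=(0,0) exec_start@4 write@6
I4 mul r4: issue@5 deps=(1,3) exec_start@6 write@8
I5 add r4: issue@6 deps=(1,4) exec_start@8 write@11
I6 add r3: issue@7 deps=(1,5) exec_start@11 write@14

Answer: 3 6 9 6 8 11 14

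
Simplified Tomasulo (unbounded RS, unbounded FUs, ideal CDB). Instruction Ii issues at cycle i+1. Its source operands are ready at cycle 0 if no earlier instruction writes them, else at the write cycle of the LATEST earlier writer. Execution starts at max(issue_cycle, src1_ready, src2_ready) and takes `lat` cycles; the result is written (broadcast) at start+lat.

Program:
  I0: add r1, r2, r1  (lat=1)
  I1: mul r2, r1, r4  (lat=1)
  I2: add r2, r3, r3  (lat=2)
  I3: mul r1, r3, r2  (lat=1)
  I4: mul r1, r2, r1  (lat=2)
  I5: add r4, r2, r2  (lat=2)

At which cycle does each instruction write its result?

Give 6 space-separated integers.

I0 add r1: issue@1 deps=(None,None) exec_start@1 write@2
I1 mul r2: issue@2 deps=(0,None) exec_start@2 write@3
I2 add r2: issue@3 deps=(None,None) exec_start@3 write@5
I3 mul r1: issue@4 deps=(None,2) exec_start@5 write@6
I4 mul r1: issue@5 deps=(2,3) exec_start@6 write@8
I5 add r4: issue@6 deps=(2,2) exec_start@6 write@8

Answer: 2 3 5 6 8 8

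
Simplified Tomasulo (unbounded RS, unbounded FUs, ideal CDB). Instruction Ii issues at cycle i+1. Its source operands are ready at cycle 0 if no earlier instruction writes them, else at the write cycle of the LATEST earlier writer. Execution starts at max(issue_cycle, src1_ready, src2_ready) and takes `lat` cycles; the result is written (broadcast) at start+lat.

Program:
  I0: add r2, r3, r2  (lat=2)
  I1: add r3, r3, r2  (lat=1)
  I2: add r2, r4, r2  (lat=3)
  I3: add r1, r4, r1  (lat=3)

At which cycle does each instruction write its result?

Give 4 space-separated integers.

Answer: 3 4 6 7

Derivation:
I0 add r2: issue@1 deps=(None,None) exec_start@1 write@3
I1 add r3: issue@2 deps=(None,0) exec_start@3 write@4
I2 add r2: issue@3 deps=(None,0) exec_start@3 write@6
I3 add r1: issue@4 deps=(None,None) exec_start@4 write@7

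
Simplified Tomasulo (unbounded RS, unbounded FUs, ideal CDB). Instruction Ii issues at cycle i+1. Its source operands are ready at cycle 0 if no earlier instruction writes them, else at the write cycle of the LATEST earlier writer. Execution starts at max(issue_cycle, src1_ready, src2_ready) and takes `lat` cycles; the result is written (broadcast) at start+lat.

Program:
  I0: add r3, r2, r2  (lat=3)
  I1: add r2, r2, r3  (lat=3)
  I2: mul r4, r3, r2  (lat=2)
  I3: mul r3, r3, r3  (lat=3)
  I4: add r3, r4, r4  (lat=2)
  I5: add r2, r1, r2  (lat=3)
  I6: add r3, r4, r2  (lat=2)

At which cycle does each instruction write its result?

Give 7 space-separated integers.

I0 add r3: issue@1 deps=(None,None) exec_start@1 write@4
I1 add r2: issue@2 deps=(None,0) exec_start@4 write@7
I2 mul r4: issue@3 deps=(0,1) exec_start@7 write@9
I3 mul r3: issue@4 deps=(0,0) exec_start@4 write@7
I4 add r3: issue@5 deps=(2,2) exec_start@9 write@11
I5 add r2: issue@6 deps=(None,1) exec_start@7 write@10
I6 add r3: issue@7 deps=(2,5) exec_start@10 write@12

Answer: 4 7 9 7 11 10 12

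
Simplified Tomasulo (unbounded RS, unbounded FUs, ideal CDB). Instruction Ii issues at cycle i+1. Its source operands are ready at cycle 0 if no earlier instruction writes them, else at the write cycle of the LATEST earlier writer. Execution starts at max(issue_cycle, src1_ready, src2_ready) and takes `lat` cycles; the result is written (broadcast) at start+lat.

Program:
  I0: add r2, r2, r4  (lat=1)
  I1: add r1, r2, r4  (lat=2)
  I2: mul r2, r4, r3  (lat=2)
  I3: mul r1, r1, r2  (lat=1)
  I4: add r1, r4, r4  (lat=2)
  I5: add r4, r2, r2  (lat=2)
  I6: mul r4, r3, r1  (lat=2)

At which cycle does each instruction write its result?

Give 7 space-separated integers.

Answer: 2 4 5 6 7 8 9

Derivation:
I0 add r2: issue@1 deps=(None,None) exec_start@1 write@2
I1 add r1: issue@2 deps=(0,None) exec_start@2 write@4
I2 mul r2: issue@3 deps=(None,None) exec_start@3 write@5
I3 mul r1: issue@4 deps=(1,2) exec_start@5 write@6
I4 add r1: issue@5 deps=(None,None) exec_start@5 write@7
I5 add r4: issue@6 deps=(2,2) exec_start@6 write@8
I6 mul r4: issue@7 deps=(None,4) exec_start@7 write@9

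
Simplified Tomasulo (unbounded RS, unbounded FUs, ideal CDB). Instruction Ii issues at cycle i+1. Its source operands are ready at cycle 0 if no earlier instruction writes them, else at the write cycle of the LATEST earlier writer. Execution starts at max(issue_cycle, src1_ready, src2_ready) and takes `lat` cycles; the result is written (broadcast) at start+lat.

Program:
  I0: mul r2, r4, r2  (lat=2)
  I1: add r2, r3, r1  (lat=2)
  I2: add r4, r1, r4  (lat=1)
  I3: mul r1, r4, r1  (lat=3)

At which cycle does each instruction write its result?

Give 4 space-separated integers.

I0 mul r2: issue@1 deps=(None,None) exec_start@1 write@3
I1 add r2: issue@2 deps=(None,None) exec_start@2 write@4
I2 add r4: issue@3 deps=(None,None) exec_start@3 write@4
I3 mul r1: issue@4 deps=(2,None) exec_start@4 write@7

Answer: 3 4 4 7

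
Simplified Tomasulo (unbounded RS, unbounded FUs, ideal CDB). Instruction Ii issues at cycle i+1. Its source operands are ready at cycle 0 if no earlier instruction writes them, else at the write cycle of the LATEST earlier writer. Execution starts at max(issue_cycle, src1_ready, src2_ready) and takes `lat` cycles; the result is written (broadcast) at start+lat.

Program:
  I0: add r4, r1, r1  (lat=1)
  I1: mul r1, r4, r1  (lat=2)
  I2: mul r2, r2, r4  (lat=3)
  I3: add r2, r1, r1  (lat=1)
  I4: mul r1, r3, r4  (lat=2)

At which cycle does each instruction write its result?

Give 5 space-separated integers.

Answer: 2 4 6 5 7

Derivation:
I0 add r4: issue@1 deps=(None,None) exec_start@1 write@2
I1 mul r1: issue@2 deps=(0,None) exec_start@2 write@4
I2 mul r2: issue@3 deps=(None,0) exec_start@3 write@6
I3 add r2: issue@4 deps=(1,1) exec_start@4 write@5
I4 mul r1: issue@5 deps=(None,0) exec_start@5 write@7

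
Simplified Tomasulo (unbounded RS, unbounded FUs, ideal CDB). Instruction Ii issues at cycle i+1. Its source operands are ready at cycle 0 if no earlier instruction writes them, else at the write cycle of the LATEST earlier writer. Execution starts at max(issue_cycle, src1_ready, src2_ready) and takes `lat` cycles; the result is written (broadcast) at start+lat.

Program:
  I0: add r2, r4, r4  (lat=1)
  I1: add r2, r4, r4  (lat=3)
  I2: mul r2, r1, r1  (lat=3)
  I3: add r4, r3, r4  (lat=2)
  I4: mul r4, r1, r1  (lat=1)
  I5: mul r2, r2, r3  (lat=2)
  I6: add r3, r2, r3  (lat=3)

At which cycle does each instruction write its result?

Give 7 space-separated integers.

Answer: 2 5 6 6 6 8 11

Derivation:
I0 add r2: issue@1 deps=(None,None) exec_start@1 write@2
I1 add r2: issue@2 deps=(None,None) exec_start@2 write@5
I2 mul r2: issue@3 deps=(None,None) exec_start@3 write@6
I3 add r4: issue@4 deps=(None,None) exec_start@4 write@6
I4 mul r4: issue@5 deps=(None,None) exec_start@5 write@6
I5 mul r2: issue@6 deps=(2,None) exec_start@6 write@8
I6 add r3: issue@7 deps=(5,None) exec_start@8 write@11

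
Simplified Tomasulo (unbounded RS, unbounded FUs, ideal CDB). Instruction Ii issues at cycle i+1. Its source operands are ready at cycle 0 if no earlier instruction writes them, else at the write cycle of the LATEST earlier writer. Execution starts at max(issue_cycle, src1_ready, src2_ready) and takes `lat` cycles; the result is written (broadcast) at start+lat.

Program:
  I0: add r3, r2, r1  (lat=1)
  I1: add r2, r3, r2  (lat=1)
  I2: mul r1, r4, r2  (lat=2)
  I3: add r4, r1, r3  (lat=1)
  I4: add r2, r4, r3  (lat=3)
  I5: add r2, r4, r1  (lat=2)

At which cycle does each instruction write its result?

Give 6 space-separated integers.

Answer: 2 3 5 6 9 8

Derivation:
I0 add r3: issue@1 deps=(None,None) exec_start@1 write@2
I1 add r2: issue@2 deps=(0,None) exec_start@2 write@3
I2 mul r1: issue@3 deps=(None,1) exec_start@3 write@5
I3 add r4: issue@4 deps=(2,0) exec_start@5 write@6
I4 add r2: issue@5 deps=(3,0) exec_start@6 write@9
I5 add r2: issue@6 deps=(3,2) exec_start@6 write@8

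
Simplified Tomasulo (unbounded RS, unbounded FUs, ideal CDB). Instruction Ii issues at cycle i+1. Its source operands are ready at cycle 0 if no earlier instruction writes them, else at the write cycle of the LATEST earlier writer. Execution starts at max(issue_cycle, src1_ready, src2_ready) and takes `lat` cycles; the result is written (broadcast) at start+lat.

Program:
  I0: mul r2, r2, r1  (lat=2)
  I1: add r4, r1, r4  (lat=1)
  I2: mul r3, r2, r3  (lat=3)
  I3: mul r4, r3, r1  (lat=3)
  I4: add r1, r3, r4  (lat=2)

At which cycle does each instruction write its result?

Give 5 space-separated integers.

Answer: 3 3 6 9 11

Derivation:
I0 mul r2: issue@1 deps=(None,None) exec_start@1 write@3
I1 add r4: issue@2 deps=(None,None) exec_start@2 write@3
I2 mul r3: issue@3 deps=(0,None) exec_start@3 write@6
I3 mul r4: issue@4 deps=(2,None) exec_start@6 write@9
I4 add r1: issue@5 deps=(2,3) exec_start@9 write@11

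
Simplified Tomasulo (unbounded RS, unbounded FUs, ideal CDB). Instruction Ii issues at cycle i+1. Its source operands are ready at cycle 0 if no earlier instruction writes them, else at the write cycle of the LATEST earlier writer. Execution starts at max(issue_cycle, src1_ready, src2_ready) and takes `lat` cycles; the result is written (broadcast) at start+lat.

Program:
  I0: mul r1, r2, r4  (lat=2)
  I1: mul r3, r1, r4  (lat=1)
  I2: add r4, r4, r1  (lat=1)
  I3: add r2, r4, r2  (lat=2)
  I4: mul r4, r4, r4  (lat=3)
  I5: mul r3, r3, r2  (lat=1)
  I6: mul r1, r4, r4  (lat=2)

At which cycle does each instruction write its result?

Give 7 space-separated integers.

Answer: 3 4 4 6 8 7 10

Derivation:
I0 mul r1: issue@1 deps=(None,None) exec_start@1 write@3
I1 mul r3: issue@2 deps=(0,None) exec_start@3 write@4
I2 add r4: issue@3 deps=(None,0) exec_start@3 write@4
I3 add r2: issue@4 deps=(2,None) exec_start@4 write@6
I4 mul r4: issue@5 deps=(2,2) exec_start@5 write@8
I5 mul r3: issue@6 deps=(1,3) exec_start@6 write@7
I6 mul r1: issue@7 deps=(4,4) exec_start@8 write@10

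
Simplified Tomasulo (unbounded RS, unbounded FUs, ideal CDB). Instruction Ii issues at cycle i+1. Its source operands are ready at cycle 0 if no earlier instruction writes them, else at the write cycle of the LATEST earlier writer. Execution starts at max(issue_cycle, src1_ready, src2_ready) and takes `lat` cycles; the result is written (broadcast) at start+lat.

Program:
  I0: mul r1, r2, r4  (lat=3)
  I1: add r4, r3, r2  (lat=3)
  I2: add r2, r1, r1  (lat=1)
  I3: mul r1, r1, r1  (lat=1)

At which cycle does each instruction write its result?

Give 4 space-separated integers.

I0 mul r1: issue@1 deps=(None,None) exec_start@1 write@4
I1 add r4: issue@2 deps=(None,None) exec_start@2 write@5
I2 add r2: issue@3 deps=(0,0) exec_start@4 write@5
I3 mul r1: issue@4 deps=(0,0) exec_start@4 write@5

Answer: 4 5 5 5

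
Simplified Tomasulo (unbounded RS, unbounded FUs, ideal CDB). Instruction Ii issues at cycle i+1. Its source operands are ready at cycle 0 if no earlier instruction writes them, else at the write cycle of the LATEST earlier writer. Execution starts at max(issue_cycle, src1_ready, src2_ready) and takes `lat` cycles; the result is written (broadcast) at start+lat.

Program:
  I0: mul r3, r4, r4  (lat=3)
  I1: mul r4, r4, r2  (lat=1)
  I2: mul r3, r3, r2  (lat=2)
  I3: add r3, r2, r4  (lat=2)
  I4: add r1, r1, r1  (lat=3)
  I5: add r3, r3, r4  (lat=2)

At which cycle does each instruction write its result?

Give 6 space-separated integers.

Answer: 4 3 6 6 8 8

Derivation:
I0 mul r3: issue@1 deps=(None,None) exec_start@1 write@4
I1 mul r4: issue@2 deps=(None,None) exec_start@2 write@3
I2 mul r3: issue@3 deps=(0,None) exec_start@4 write@6
I3 add r3: issue@4 deps=(None,1) exec_start@4 write@6
I4 add r1: issue@5 deps=(None,None) exec_start@5 write@8
I5 add r3: issue@6 deps=(3,1) exec_start@6 write@8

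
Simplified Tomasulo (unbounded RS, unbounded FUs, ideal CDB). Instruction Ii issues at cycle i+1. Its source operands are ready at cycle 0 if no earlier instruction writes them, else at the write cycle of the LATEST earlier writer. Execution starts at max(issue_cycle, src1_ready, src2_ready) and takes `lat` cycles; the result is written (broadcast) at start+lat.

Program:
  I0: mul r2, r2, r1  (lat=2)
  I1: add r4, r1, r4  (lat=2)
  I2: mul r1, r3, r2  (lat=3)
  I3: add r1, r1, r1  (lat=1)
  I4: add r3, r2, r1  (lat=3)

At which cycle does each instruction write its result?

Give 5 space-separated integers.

I0 mul r2: issue@1 deps=(None,None) exec_start@1 write@3
I1 add r4: issue@2 deps=(None,None) exec_start@2 write@4
I2 mul r1: issue@3 deps=(None,0) exec_start@3 write@6
I3 add r1: issue@4 deps=(2,2) exec_start@6 write@7
I4 add r3: issue@5 deps=(0,3) exec_start@7 write@10

Answer: 3 4 6 7 10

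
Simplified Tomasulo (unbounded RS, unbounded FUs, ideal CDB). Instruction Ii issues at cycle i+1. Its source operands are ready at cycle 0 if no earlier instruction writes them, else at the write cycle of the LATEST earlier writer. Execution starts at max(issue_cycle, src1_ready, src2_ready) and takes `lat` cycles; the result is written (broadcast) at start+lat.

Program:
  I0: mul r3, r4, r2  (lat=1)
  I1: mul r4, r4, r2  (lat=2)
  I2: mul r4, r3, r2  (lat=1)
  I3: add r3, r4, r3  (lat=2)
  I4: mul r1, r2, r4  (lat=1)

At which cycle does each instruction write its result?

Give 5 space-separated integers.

I0 mul r3: issue@1 deps=(None,None) exec_start@1 write@2
I1 mul r4: issue@2 deps=(None,None) exec_start@2 write@4
I2 mul r4: issue@3 deps=(0,None) exec_start@3 write@4
I3 add r3: issue@4 deps=(2,0) exec_start@4 write@6
I4 mul r1: issue@5 deps=(None,2) exec_start@5 write@6

Answer: 2 4 4 6 6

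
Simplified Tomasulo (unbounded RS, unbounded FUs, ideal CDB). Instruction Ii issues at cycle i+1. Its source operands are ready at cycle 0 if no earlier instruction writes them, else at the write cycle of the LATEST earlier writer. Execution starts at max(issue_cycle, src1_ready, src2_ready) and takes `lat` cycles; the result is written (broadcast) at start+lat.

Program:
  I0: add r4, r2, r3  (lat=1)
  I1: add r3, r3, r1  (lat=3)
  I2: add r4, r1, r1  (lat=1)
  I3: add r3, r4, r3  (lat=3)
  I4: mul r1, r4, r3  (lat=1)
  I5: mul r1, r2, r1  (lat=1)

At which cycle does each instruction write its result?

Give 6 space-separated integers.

Answer: 2 5 4 8 9 10

Derivation:
I0 add r4: issue@1 deps=(None,None) exec_start@1 write@2
I1 add r3: issue@2 deps=(None,None) exec_start@2 write@5
I2 add r4: issue@3 deps=(None,None) exec_start@3 write@4
I3 add r3: issue@4 deps=(2,1) exec_start@5 write@8
I4 mul r1: issue@5 deps=(2,3) exec_start@8 write@9
I5 mul r1: issue@6 deps=(None,4) exec_start@9 write@10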